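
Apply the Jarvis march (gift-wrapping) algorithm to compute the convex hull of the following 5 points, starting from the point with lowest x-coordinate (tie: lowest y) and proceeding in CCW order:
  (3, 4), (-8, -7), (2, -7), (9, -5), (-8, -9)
Hull (CCW) = [(-8, -9), (2, -7), (9, -5), (3, 4), (-8, -7)]

Jarvis march: at each step, from the current hull vertex p, select the next vertex q as the point such that every other point lies strictly to the left of (or on) the directed line p → q. (Equivalently: for every other point r, the cross product (q − p) × (r − p) ≥ 0.)
Starting point (lowest x, tie lowest y): (-8, -9). Wrap until returning to start. Resulting hull: (-8, -9), (2, -7), (9, -5), (3, 4), (-8, -7).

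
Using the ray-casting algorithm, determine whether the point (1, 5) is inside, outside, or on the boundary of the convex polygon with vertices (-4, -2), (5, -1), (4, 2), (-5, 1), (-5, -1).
The point (1, 5) lies strictly outside the polygon

Cast a horizontal ray to the right from the query point and count how many polygon edges it crosses (each edge strictly once or zero times, handled with the usual half-open convention). 
Parity of crossings → even ⇒ outside.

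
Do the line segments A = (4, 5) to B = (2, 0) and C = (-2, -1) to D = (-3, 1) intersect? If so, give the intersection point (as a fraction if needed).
No (intersection of containing lines falls outside at least one segment)

Parametrize and solve: t = 2, s = -2. At least one of these is outside [0, 1], so the segments do not intersect.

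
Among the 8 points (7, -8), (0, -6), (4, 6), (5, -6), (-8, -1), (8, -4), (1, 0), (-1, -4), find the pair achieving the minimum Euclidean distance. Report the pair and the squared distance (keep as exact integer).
Pair = ((0, -6), (-1, -4)); squared distance = 5

Compute all C(8, 2) = 28 pairwise squared distances (x_i − x_j)² + (y_i − y_j)². The minimum is 5, attained by the pair ((0, -6), (-1, -4)).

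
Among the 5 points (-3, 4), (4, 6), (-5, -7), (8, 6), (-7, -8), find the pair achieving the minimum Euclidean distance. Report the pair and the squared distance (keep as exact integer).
Pair = ((-5, -7), (-7, -8)); squared distance = 5

Compute all C(5, 2) = 10 pairwise squared distances (x_i − x_j)² + (y_i − y_j)². The minimum is 5, attained by the pair ((-5, -7), (-7, -8)).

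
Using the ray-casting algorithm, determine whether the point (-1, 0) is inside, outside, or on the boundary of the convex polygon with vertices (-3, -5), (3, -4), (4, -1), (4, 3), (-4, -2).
The point (-1, 0) lies strictly outside the polygon

Cast a horizontal ray to the right from the query point and count how many polygon edges it crosses (each edge strictly once or zero times, handled with the usual half-open convention). 
Parity of crossings → even ⇒ outside.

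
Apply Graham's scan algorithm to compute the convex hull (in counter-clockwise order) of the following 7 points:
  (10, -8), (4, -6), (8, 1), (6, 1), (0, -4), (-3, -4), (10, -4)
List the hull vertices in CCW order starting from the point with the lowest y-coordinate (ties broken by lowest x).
Hull (CCW) = [(10, -8), (10, -4), (8, 1), (6, 1), (-3, -4)]

Graham scan procedure:
  1. Find the pivot p₀ = point with lowest y (tie → lowest x): (10, -8).
  2. Sort the remaining points by polar angle around p₀.
  3. Walk through sorted points, maintaining a stack; pop the top while the last three entries make a non-left turn (cross product ≤ 0).
  4. Final stack is the convex hull in CCW order: (10, -8), (10, -4), (8, 1), (6, 1), (-3, -4).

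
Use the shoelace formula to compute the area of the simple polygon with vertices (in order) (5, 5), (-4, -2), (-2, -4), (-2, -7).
Area = 53/2

Shoelace formula: Area = (1/2) |Σ_i (x_i · y_{i+1} − x_{i+1} · y_i)| (indices mod n). Compute each cross term:
  (5)(-2) − (-4)(5) = 10
  (-4)(-4) − (-2)(-2) = 12
  (-2)(-7) − (-2)(-4) = 6
  (-2)(5) − (5)(-7) = 25
Sum = 53, so (signed) Area = 53/2 = 53/2, |Area| = 53/2.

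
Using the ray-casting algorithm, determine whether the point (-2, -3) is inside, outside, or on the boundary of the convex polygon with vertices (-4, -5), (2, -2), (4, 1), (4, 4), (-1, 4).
The point (-2, -3) lies strictly inside the polygon

Cast a horizontal ray to the right from the query point and count how many polygon edges it crosses (each edge strictly once or zero times, handled with the usual half-open convention). 
Parity of crossings → odd ⇒ inside.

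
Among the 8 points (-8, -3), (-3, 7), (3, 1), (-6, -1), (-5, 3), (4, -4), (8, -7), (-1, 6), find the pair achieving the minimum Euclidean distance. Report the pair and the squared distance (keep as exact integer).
Pair = ((-3, 7), (-1, 6)); squared distance = 5

Compute all C(8, 2) = 28 pairwise squared distances (x_i − x_j)² + (y_i − y_j)². The minimum is 5, attained by the pair ((-3, 7), (-1, 6)).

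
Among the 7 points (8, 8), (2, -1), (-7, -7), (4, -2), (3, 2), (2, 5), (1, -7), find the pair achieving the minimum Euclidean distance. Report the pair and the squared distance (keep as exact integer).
Pair = ((2, -1), (4, -2)); squared distance = 5

Compute all C(7, 2) = 21 pairwise squared distances (x_i − x_j)² + (y_i − y_j)². The minimum is 5, attained by the pair ((2, -1), (4, -2)).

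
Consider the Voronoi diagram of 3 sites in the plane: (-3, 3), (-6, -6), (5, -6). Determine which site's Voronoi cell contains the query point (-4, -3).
Nearest site = (-6, -6)

The Voronoi cell of site s contains exactly those query points closer to s than to any other site. Compute squared distances from q = (-4, -3) to each site:
  (-6 − -4)² + (-6 − -3)² = 13
  (-3 − -4)² + (3 − -3)² = 37
  (5 − -4)² + (-6 − -3)² = 90
Minimum is attained by (-6, -6), so q lies in its Voronoi cell.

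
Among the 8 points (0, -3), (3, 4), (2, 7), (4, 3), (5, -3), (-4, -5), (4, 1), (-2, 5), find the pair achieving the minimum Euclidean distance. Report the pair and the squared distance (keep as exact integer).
Pair = ((3, 4), (4, 3)); squared distance = 2

Compute all C(8, 2) = 28 pairwise squared distances (x_i − x_j)² + (y_i − y_j)². The minimum is 2, attained by the pair ((3, 4), (4, 3)).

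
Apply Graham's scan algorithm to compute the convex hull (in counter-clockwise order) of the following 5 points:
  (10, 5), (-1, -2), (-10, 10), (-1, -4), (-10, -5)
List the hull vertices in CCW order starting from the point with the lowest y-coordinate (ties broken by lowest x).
Hull (CCW) = [(-10, -5), (-1, -4), (10, 5), (-10, 10)]

Graham scan procedure:
  1. Find the pivot p₀ = point with lowest y (tie → lowest x): (-10, -5).
  2. Sort the remaining points by polar angle around p₀.
  3. Walk through sorted points, maintaining a stack; pop the top while the last three entries make a non-left turn (cross product ≤ 0).
  4. Final stack is the convex hull in CCW order: (-10, -5), (-1, -4), (10, 5), (-10, 10).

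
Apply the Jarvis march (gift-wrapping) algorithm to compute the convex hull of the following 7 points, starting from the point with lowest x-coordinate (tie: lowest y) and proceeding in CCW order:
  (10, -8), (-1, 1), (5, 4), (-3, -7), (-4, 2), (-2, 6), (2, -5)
Hull (CCW) = [(-4, 2), (-3, -7), (10, -8), (5, 4), (-2, 6)]

Jarvis march: at each step, from the current hull vertex p, select the next vertex q as the point such that every other point lies strictly to the left of (or on) the directed line p → q. (Equivalently: for every other point r, the cross product (q − p) × (r − p) ≥ 0.)
Starting point (lowest x, tie lowest y): (-4, 2). Wrap until returning to start. Resulting hull: (-4, 2), (-3, -7), (10, -8), (5, 4), (-2, 6).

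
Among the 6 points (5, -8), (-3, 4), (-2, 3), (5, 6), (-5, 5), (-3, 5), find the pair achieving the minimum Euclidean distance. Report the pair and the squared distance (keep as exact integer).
Pair = ((-3, 4), (-3, 5)); squared distance = 1

Compute all C(6, 2) = 15 pairwise squared distances (x_i − x_j)² + (y_i − y_j)². The minimum is 1, attained by the pair ((-3, 4), (-3, 5)).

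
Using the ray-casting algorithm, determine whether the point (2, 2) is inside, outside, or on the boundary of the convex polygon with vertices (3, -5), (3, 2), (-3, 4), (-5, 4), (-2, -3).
The point (2, 2) lies strictly inside the polygon

Cast a horizontal ray to the right from the query point and count how many polygon edges it crosses (each edge strictly once or zero times, handled with the usual half-open convention). 
Parity of crossings → odd ⇒ inside.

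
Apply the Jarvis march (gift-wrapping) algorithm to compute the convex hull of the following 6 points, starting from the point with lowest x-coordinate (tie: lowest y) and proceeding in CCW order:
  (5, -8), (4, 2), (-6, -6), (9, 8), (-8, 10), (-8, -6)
Hull (CCW) = [(-8, -6), (5, -8), (9, 8), (-8, 10)]

Jarvis march: at each step, from the current hull vertex p, select the next vertex q as the point such that every other point lies strictly to the left of (or on) the directed line p → q. (Equivalently: for every other point r, the cross product (q − p) × (r − p) ≥ 0.)
Starting point (lowest x, tie lowest y): (-8, -6). Wrap until returning to start. Resulting hull: (-8, -6), (5, -8), (9, 8), (-8, 10).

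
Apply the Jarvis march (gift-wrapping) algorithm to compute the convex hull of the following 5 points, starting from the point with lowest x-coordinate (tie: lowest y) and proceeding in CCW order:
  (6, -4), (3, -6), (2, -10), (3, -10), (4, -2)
Hull (CCW) = [(2, -10), (3, -10), (6, -4), (4, -2)]

Jarvis march: at each step, from the current hull vertex p, select the next vertex q as the point such that every other point lies strictly to the left of (or on) the directed line p → q. (Equivalently: for every other point r, the cross product (q − p) × (r − p) ≥ 0.)
Starting point (lowest x, tie lowest y): (2, -10). Wrap until returning to start. Resulting hull: (2, -10), (3, -10), (6, -4), (4, -2).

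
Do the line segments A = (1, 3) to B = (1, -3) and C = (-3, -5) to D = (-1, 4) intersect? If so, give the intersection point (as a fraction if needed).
No (intersection of containing lines falls outside at least one segment)

Parametrize and solve: t = -5/3, s = 2. At least one of these is outside [0, 1], so the segments do not intersect.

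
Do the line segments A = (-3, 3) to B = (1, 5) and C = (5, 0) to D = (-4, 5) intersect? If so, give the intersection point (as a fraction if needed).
Yes; intersection at (-31/19, 70/19) (t = 13/38 on AB, s = 14/19 on CD)

Parametrize AB as A + t(B − A) = (-3 + 4 t, 3 + 2 t) and CD as C + s(D − C) = (5 + -9 s, 0 + 5 s). Solve the linear system for (t, s). Determinant = -38 ≠ 0, so a unique intersection of the containing lines exists. Solution: t = 13/38, s = 14/19 — both in [0, 1], so the segments cross. Intersection point: (-31/19, 70/19).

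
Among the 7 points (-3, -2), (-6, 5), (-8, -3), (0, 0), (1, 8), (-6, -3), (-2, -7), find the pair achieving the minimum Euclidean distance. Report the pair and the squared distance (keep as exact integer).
Pair = ((-8, -3), (-6, -3)); squared distance = 4

Compute all C(7, 2) = 21 pairwise squared distances (x_i − x_j)² + (y_i − y_j)². The minimum is 4, attained by the pair ((-8, -3), (-6, -3)).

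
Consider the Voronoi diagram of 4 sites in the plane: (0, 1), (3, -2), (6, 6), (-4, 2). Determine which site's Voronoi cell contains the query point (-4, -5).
Nearest site = (-4, 2)

The Voronoi cell of site s contains exactly those query points closer to s than to any other site. Compute squared distances from q = (-4, -5) to each site:
  (-4 − -4)² + (2 − -5)² = 49
  (0 − -4)² + (1 − -5)² = 52
  (3 − -4)² + (-2 − -5)² = 58
  (6 − -4)² + (6 − -5)² = 221
Minimum is attained by (-4, 2), so q lies in its Voronoi cell.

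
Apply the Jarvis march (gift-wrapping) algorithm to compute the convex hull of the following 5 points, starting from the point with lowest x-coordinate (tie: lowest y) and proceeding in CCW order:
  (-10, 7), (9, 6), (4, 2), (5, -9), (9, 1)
Hull (CCW) = [(-10, 7), (5, -9), (9, 1), (9, 6)]

Jarvis march: at each step, from the current hull vertex p, select the next vertex q as the point such that every other point lies strictly to the left of (or on) the directed line p → q. (Equivalently: for every other point r, the cross product (q − p) × (r − p) ≥ 0.)
Starting point (lowest x, tie lowest y): (-10, 7). Wrap until returning to start. Resulting hull: (-10, 7), (5, -9), (9, 1), (9, 6).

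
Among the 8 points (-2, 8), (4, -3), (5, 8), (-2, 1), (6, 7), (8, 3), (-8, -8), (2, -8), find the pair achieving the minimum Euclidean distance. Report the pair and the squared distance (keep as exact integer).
Pair = ((5, 8), (6, 7)); squared distance = 2

Compute all C(8, 2) = 28 pairwise squared distances (x_i − x_j)² + (y_i − y_j)². The minimum is 2, attained by the pair ((5, 8), (6, 7)).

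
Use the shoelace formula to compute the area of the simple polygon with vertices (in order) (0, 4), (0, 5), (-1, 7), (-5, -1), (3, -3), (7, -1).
Area = 105/2

Shoelace formula: Area = (1/2) |Σ_i (x_i · y_{i+1} − x_{i+1} · y_i)| (indices mod n). Compute each cross term:
  (0)(5) − (0)(4) = 0
  (0)(7) − (-1)(5) = 5
  (-1)(-1) − (-5)(7) = 36
  (-5)(-3) − (3)(-1) = 18
  (3)(-1) − (7)(-3) = 18
  (7)(4) − (0)(-1) = 28
Sum = 105, so (signed) Area = 105/2 = 105/2, |Area| = 105/2.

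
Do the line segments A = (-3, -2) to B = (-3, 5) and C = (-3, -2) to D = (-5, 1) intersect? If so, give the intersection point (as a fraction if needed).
Yes; intersection at (-3, -2) (t = 0 on AB, s = 0 on CD)

Parametrize AB as A + t(B − A) = (-3 + 0 t, -2 + 7 t) and CD as C + s(D − C) = (-3 + -2 s, -2 + 3 s). Solve the linear system for (t, s). Determinant = -14 ≠ 0, so a unique intersection of the containing lines exists. Solution: t = 0, s = 0 — both in [0, 1], so the segments cross. Intersection point: (-3, -2).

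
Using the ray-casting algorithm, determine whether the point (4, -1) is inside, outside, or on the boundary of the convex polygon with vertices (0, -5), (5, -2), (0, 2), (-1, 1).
The point (4, -1) lies strictly outside the polygon

Cast a horizontal ray to the right from the query point and count how many polygon edges it crosses (each edge strictly once or zero times, handled with the usual half-open convention). 
Parity of crossings → even ⇒ outside.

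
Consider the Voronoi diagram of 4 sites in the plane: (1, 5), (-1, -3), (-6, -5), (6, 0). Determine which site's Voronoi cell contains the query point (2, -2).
Nearest site = (-1, -3)

The Voronoi cell of site s contains exactly those query points closer to s than to any other site. Compute squared distances from q = (2, -2) to each site:
  (-1 − 2)² + (-3 − -2)² = 10
  (6 − 2)² + (0 − -2)² = 20
  (1 − 2)² + (5 − -2)² = 50
  (-6 − 2)² + (-5 − -2)² = 73
Minimum is attained by (-1, -3), so q lies in its Voronoi cell.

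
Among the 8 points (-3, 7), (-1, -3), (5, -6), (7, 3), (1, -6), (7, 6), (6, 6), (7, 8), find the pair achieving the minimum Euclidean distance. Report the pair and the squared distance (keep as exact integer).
Pair = ((7, 6), (6, 6)); squared distance = 1

Compute all C(8, 2) = 28 pairwise squared distances (x_i − x_j)² + (y_i − y_j)². The minimum is 1, attained by the pair ((7, 6), (6, 6)).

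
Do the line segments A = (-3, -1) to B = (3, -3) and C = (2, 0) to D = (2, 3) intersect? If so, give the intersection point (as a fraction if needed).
No (intersection of containing lines falls outside at least one segment)

Parametrize and solve: t = 5/6, s = -8/9. At least one of these is outside [0, 1], so the segments do not intersect.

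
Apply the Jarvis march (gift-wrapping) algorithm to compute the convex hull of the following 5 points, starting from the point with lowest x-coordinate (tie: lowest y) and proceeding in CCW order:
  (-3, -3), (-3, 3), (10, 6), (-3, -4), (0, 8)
Hull (CCW) = [(-3, -4), (10, 6), (0, 8), (-3, 3)]

Jarvis march: at each step, from the current hull vertex p, select the next vertex q as the point such that every other point lies strictly to the left of (or on) the directed line p → q. (Equivalently: for every other point r, the cross product (q − p) × (r − p) ≥ 0.)
Starting point (lowest x, tie lowest y): (-3, -4). Wrap until returning to start. Resulting hull: (-3, -4), (10, 6), (0, 8), (-3, 3).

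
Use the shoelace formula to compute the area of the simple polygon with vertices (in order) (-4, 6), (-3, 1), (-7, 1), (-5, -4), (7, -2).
Area = 123/2

Shoelace formula: Area = (1/2) |Σ_i (x_i · y_{i+1} − x_{i+1} · y_i)| (indices mod n). Compute each cross term:
  (-4)(1) − (-3)(6) = 14
  (-3)(1) − (-7)(1) = 4
  (-7)(-4) − (-5)(1) = 33
  (-5)(-2) − (7)(-4) = 38
  (7)(6) − (-4)(-2) = 34
Sum = 123, so (signed) Area = 123/2 = 123/2, |Area| = 123/2.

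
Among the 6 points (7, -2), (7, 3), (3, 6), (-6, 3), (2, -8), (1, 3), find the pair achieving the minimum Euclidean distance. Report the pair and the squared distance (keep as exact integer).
Pair = ((3, 6), (1, 3)); squared distance = 13

Compute all C(6, 2) = 15 pairwise squared distances (x_i − x_j)² + (y_i − y_j)². The minimum is 13, attained by the pair ((3, 6), (1, 3)).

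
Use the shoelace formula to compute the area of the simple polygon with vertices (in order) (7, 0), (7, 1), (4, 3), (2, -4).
Area = 15

Shoelace formula: Area = (1/2) |Σ_i (x_i · y_{i+1} − x_{i+1} · y_i)| (indices mod n). Compute each cross term:
  (7)(1) − (7)(0) = 7
  (7)(3) − (4)(1) = 17
  (4)(-4) − (2)(3) = -22
  (2)(0) − (7)(-4) = 28
Sum = 30, so (signed) Area = 30/2 = 15, |Area| = 15.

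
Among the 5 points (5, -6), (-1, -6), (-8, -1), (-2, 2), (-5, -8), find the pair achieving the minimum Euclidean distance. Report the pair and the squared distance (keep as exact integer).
Pair = ((-1, -6), (-5, -8)); squared distance = 20

Compute all C(5, 2) = 10 pairwise squared distances (x_i − x_j)² + (y_i − y_j)². The minimum is 20, attained by the pair ((-1, -6), (-5, -8)).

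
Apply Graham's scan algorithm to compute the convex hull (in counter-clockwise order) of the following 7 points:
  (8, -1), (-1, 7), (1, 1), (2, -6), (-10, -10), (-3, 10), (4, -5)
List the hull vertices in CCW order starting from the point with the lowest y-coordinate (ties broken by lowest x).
Hull (CCW) = [(-10, -10), (2, -6), (4, -5), (8, -1), (-3, 10)]

Graham scan procedure:
  1. Find the pivot p₀ = point with lowest y (tie → lowest x): (-10, -10).
  2. Sort the remaining points by polar angle around p₀.
  3. Walk through sorted points, maintaining a stack; pop the top while the last three entries make a non-left turn (cross product ≤ 0).
  4. Final stack is the convex hull in CCW order: (-10, -10), (2, -6), (4, -5), (8, -1), (-3, 10).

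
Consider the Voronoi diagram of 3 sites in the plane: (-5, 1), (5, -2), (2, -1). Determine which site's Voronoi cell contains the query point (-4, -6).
Nearest site = (-5, 1)

The Voronoi cell of site s contains exactly those query points closer to s than to any other site. Compute squared distances from q = (-4, -6) to each site:
  (-5 − -4)² + (1 − -6)² = 50
  (2 − -4)² + (-1 − -6)² = 61
  (5 − -4)² + (-2 − -6)² = 97
Minimum is attained by (-5, 1), so q lies in its Voronoi cell.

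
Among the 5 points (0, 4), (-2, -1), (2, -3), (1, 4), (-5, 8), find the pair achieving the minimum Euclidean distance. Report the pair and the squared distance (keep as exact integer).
Pair = ((0, 4), (1, 4)); squared distance = 1

Compute all C(5, 2) = 10 pairwise squared distances (x_i − x_j)² + (y_i − y_j)². The minimum is 1, attained by the pair ((0, 4), (1, 4)).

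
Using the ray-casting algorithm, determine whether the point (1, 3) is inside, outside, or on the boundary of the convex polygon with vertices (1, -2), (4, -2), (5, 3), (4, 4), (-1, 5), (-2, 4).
The point (1, 3) lies strictly inside the polygon

Cast a horizontal ray to the right from the query point and count how many polygon edges it crosses (each edge strictly once or zero times, handled with the usual half-open convention). 
Parity of crossings → odd ⇒ inside.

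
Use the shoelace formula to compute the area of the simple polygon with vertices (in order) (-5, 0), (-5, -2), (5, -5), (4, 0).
Area = 65/2

Shoelace formula: Area = (1/2) |Σ_i (x_i · y_{i+1} − x_{i+1} · y_i)| (indices mod n). Compute each cross term:
  (-5)(-2) − (-5)(0) = 10
  (-5)(-5) − (5)(-2) = 35
  (5)(0) − (4)(-5) = 20
  (4)(0) − (-5)(0) = 0
Sum = 65, so (signed) Area = 65/2 = 65/2, |Area| = 65/2.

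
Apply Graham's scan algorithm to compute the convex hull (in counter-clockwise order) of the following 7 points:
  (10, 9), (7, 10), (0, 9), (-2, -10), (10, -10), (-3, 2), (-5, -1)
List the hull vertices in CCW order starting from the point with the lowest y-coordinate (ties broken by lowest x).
Hull (CCW) = [(-2, -10), (10, -10), (10, 9), (7, 10), (0, 9), (-5, -1)]

Graham scan procedure:
  1. Find the pivot p₀ = point with lowest y (tie → lowest x): (-2, -10).
  2. Sort the remaining points by polar angle around p₀.
  3. Walk through sorted points, maintaining a stack; pop the top while the last three entries make a non-left turn (cross product ≤ 0).
  4. Final stack is the convex hull in CCW order: (-2, -10), (10, -10), (10, 9), (7, 10), (0, 9), (-5, -1).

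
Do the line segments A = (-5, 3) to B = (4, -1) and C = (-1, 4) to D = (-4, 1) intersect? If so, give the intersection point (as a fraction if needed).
Yes; intersection at (-38/13, 27/13) (t = 3/13 on AB, s = 25/39 on CD)

Parametrize AB as A + t(B − A) = (-5 + 9 t, 3 + -4 t) and CD as C + s(D − C) = (-1 + -3 s, 4 + -3 s). Solve the linear system for (t, s). Determinant = 39 ≠ 0, so a unique intersection of the containing lines exists. Solution: t = 3/13, s = 25/39 — both in [0, 1], so the segments cross. Intersection point: (-38/13, 27/13).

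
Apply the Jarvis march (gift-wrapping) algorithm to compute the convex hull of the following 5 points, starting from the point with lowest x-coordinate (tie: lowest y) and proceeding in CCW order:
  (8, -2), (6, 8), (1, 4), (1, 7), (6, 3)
Hull (CCW) = [(1, 4), (8, -2), (6, 8), (1, 7)]

Jarvis march: at each step, from the current hull vertex p, select the next vertex q as the point such that every other point lies strictly to the left of (or on) the directed line p → q. (Equivalently: for every other point r, the cross product (q − p) × (r − p) ≥ 0.)
Starting point (lowest x, tie lowest y): (1, 4). Wrap until returning to start. Resulting hull: (1, 4), (8, -2), (6, 8), (1, 7).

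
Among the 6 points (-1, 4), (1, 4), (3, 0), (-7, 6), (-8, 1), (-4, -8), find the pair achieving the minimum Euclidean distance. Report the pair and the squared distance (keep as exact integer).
Pair = ((-1, 4), (1, 4)); squared distance = 4

Compute all C(6, 2) = 15 pairwise squared distances (x_i − x_j)² + (y_i − y_j)². The minimum is 4, attained by the pair ((-1, 4), (1, 4)).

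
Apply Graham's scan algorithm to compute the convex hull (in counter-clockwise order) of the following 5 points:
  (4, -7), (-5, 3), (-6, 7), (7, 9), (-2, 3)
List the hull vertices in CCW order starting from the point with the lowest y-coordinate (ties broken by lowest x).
Hull (CCW) = [(4, -7), (7, 9), (-6, 7), (-5, 3)]

Graham scan procedure:
  1. Find the pivot p₀ = point with lowest y (tie → lowest x): (4, -7).
  2. Sort the remaining points by polar angle around p₀.
  3. Walk through sorted points, maintaining a stack; pop the top while the last three entries make a non-left turn (cross product ≤ 0).
  4. Final stack is the convex hull in CCW order: (4, -7), (7, 9), (-6, 7), (-5, 3).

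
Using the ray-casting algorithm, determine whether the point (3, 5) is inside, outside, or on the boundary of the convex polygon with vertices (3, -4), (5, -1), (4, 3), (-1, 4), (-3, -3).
The point (3, 5) lies strictly outside the polygon

Cast a horizontal ray to the right from the query point and count how many polygon edges it crosses (each edge strictly once or zero times, handled with the usual half-open convention). 
Parity of crossings → even ⇒ outside.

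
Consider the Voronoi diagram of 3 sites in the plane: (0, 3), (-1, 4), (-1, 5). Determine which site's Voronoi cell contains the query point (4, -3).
Nearest site = (0, 3)

The Voronoi cell of site s contains exactly those query points closer to s than to any other site. Compute squared distances from q = (4, -3) to each site:
  (0 − 4)² + (3 − -3)² = 52
  (-1 − 4)² + (4 − -3)² = 74
  (-1 − 4)² + (5 − -3)² = 89
Minimum is attained by (0, 3), so q lies in its Voronoi cell.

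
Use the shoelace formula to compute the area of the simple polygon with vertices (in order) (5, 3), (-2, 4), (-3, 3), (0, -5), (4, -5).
Area = 52

Shoelace formula: Area = (1/2) |Σ_i (x_i · y_{i+1} − x_{i+1} · y_i)| (indices mod n). Compute each cross term:
  (5)(4) − (-2)(3) = 26
  (-2)(3) − (-3)(4) = 6
  (-3)(-5) − (0)(3) = 15
  (0)(-5) − (4)(-5) = 20
  (4)(3) − (5)(-5) = 37
Sum = 104, so (signed) Area = 104/2 = 52, |Area| = 52.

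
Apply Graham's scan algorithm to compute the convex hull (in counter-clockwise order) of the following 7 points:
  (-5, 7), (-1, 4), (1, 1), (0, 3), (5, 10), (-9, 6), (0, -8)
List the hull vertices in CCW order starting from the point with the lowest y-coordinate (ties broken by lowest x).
Hull (CCW) = [(0, -8), (5, 10), (-9, 6)]

Graham scan procedure:
  1. Find the pivot p₀ = point with lowest y (tie → lowest x): (0, -8).
  2. Sort the remaining points by polar angle around p₀.
  3. Walk through sorted points, maintaining a stack; pop the top while the last three entries make a non-left turn (cross product ≤ 0).
  4. Final stack is the convex hull in CCW order: (0, -8), (5, 10), (-9, 6).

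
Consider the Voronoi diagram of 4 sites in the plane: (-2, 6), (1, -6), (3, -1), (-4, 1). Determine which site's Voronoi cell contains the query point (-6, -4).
Nearest site = (-4, 1)

The Voronoi cell of site s contains exactly those query points closer to s than to any other site. Compute squared distances from q = (-6, -4) to each site:
  (-4 − -6)² + (1 − -4)² = 29
  (1 − -6)² + (-6 − -4)² = 53
  (3 − -6)² + (-1 − -4)² = 90
  (-2 − -6)² + (6 − -4)² = 116
Minimum is attained by (-4, 1), so q lies in its Voronoi cell.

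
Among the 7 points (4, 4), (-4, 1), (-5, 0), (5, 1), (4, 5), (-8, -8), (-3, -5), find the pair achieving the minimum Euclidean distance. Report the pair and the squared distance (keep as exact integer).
Pair = ((4, 4), (4, 5)); squared distance = 1

Compute all C(7, 2) = 21 pairwise squared distances (x_i − x_j)² + (y_i − y_j)². The minimum is 1, attained by the pair ((4, 4), (4, 5)).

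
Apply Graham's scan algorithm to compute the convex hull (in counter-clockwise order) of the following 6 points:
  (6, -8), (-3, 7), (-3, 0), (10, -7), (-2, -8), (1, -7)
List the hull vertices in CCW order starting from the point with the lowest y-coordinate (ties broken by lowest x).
Hull (CCW) = [(-2, -8), (6, -8), (10, -7), (-3, 7), (-3, 0)]

Graham scan procedure:
  1. Find the pivot p₀ = point with lowest y (tie → lowest x): (-2, -8).
  2. Sort the remaining points by polar angle around p₀.
  3. Walk through sorted points, maintaining a stack; pop the top while the last three entries make a non-left turn (cross product ≤ 0).
  4. Final stack is the convex hull in CCW order: (-2, -8), (6, -8), (10, -7), (-3, 7), (-3, 0).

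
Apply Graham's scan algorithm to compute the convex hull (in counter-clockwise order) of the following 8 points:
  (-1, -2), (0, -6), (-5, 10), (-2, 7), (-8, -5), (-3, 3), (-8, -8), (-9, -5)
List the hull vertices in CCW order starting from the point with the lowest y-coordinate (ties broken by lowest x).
Hull (CCW) = [(-8, -8), (0, -6), (-2, 7), (-5, 10), (-9, -5)]

Graham scan procedure:
  1. Find the pivot p₀ = point with lowest y (tie → lowest x): (-8, -8).
  2. Sort the remaining points by polar angle around p₀.
  3. Walk through sorted points, maintaining a stack; pop the top while the last three entries make a non-left turn (cross product ≤ 0).
  4. Final stack is the convex hull in CCW order: (-8, -8), (0, -6), (-2, 7), (-5, 10), (-9, -5).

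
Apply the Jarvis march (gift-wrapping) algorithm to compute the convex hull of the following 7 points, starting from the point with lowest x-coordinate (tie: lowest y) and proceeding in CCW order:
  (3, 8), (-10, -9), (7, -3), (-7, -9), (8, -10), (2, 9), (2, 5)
Hull (CCW) = [(-10, -9), (8, -10), (7, -3), (3, 8), (2, 9)]

Jarvis march: at each step, from the current hull vertex p, select the next vertex q as the point such that every other point lies strictly to the left of (or on) the directed line p → q. (Equivalently: for every other point r, the cross product (q − p) × (r − p) ≥ 0.)
Starting point (lowest x, tie lowest y): (-10, -9). Wrap until returning to start. Resulting hull: (-10, -9), (8, -10), (7, -3), (3, 8), (2, 9).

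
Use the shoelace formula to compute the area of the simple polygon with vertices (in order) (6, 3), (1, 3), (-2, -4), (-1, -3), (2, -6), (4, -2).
Area = 75/2

Shoelace formula: Area = (1/2) |Σ_i (x_i · y_{i+1} − x_{i+1} · y_i)| (indices mod n). Compute each cross term:
  (6)(3) − (1)(3) = 15
  (1)(-4) − (-2)(3) = 2
  (-2)(-3) − (-1)(-4) = 2
  (-1)(-6) − (2)(-3) = 12
  (2)(-2) − (4)(-6) = 20
  (4)(3) − (6)(-2) = 24
Sum = 75, so (signed) Area = 75/2 = 75/2, |Area| = 75/2.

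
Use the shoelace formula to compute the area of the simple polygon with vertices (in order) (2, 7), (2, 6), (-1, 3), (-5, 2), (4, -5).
Area = 39

Shoelace formula: Area = (1/2) |Σ_i (x_i · y_{i+1} − x_{i+1} · y_i)| (indices mod n). Compute each cross term:
  (2)(6) − (2)(7) = -2
  (2)(3) − (-1)(6) = 12
  (-1)(2) − (-5)(3) = 13
  (-5)(-5) − (4)(2) = 17
  (4)(7) − (2)(-5) = 38
Sum = 78, so (signed) Area = 78/2 = 39, |Area| = 39.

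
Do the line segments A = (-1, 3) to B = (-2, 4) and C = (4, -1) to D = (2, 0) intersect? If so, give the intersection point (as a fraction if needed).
No (intersection of containing lines falls outside at least one segment)

Parametrize and solve: t = -3, s = 1. At least one of these is outside [0, 1], so the segments do not intersect.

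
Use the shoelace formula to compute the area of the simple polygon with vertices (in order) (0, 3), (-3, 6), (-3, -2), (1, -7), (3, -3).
Area = 83/2

Shoelace formula: Area = (1/2) |Σ_i (x_i · y_{i+1} − x_{i+1} · y_i)| (indices mod n). Compute each cross term:
  (0)(6) − (-3)(3) = 9
  (-3)(-2) − (-3)(6) = 24
  (-3)(-7) − (1)(-2) = 23
  (1)(-3) − (3)(-7) = 18
  (3)(3) − (0)(-3) = 9
Sum = 83, so (signed) Area = 83/2 = 83/2, |Area| = 83/2.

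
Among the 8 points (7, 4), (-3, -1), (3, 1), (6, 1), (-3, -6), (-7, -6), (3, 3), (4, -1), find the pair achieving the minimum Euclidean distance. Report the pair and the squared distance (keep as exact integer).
Pair = ((3, 1), (3, 3)); squared distance = 4

Compute all C(8, 2) = 28 pairwise squared distances (x_i − x_j)² + (y_i − y_j)². The minimum is 4, attained by the pair ((3, 1), (3, 3)).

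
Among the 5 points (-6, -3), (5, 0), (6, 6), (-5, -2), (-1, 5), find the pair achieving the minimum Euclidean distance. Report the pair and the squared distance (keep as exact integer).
Pair = ((-6, -3), (-5, -2)); squared distance = 2

Compute all C(5, 2) = 10 pairwise squared distances (x_i − x_j)² + (y_i − y_j)². The minimum is 2, attained by the pair ((-6, -3), (-5, -2)).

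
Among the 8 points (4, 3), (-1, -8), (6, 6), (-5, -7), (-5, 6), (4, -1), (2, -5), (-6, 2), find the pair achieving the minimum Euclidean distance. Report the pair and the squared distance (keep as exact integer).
Pair = ((4, 3), (6, 6)); squared distance = 13

Compute all C(8, 2) = 28 pairwise squared distances (x_i − x_j)² + (y_i − y_j)². The minimum is 13, attained by the pair ((4, 3), (6, 6)).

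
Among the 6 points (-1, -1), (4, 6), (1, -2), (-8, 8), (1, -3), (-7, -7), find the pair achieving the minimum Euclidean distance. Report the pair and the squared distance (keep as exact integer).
Pair = ((1, -2), (1, -3)); squared distance = 1

Compute all C(6, 2) = 15 pairwise squared distances (x_i − x_j)² + (y_i − y_j)². The minimum is 1, attained by the pair ((1, -2), (1, -3)).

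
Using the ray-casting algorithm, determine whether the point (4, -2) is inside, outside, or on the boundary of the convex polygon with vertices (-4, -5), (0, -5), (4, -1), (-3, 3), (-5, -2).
The point (4, -2) lies strictly outside the polygon

Cast a horizontal ray to the right from the query point and count how many polygon edges it crosses (each edge strictly once or zero times, handled with the usual half-open convention). 
Parity of crossings → even ⇒ outside.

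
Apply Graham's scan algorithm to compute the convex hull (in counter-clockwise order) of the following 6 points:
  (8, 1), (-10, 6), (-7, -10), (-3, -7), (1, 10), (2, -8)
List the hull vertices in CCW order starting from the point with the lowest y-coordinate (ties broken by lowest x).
Hull (CCW) = [(-7, -10), (2, -8), (8, 1), (1, 10), (-10, 6)]

Graham scan procedure:
  1. Find the pivot p₀ = point with lowest y (tie → lowest x): (-7, -10).
  2. Sort the remaining points by polar angle around p₀.
  3. Walk through sorted points, maintaining a stack; pop the top while the last three entries make a non-left turn (cross product ≤ 0).
  4. Final stack is the convex hull in CCW order: (-7, -10), (2, -8), (8, 1), (1, 10), (-10, 6).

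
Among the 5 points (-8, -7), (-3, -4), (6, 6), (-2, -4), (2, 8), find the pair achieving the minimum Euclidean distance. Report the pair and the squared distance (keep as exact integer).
Pair = ((-3, -4), (-2, -4)); squared distance = 1

Compute all C(5, 2) = 10 pairwise squared distances (x_i − x_j)² + (y_i − y_j)². The minimum is 1, attained by the pair ((-3, -4), (-2, -4)).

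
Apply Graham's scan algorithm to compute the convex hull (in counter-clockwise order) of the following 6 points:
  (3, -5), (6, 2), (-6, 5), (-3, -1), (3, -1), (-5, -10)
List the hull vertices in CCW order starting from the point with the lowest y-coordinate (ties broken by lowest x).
Hull (CCW) = [(-5, -10), (3, -5), (6, 2), (-6, 5)]

Graham scan procedure:
  1. Find the pivot p₀ = point with lowest y (tie → lowest x): (-5, -10).
  2. Sort the remaining points by polar angle around p₀.
  3. Walk through sorted points, maintaining a stack; pop the top while the last three entries make a non-left turn (cross product ≤ 0).
  4. Final stack is the convex hull in CCW order: (-5, -10), (3, -5), (6, 2), (-6, 5).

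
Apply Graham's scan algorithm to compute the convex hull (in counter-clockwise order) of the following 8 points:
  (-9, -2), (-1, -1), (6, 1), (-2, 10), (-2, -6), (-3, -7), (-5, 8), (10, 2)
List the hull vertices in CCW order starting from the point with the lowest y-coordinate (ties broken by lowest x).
Hull (CCW) = [(-3, -7), (10, 2), (-2, 10), (-5, 8), (-9, -2)]

Graham scan procedure:
  1. Find the pivot p₀ = point with lowest y (tie → lowest x): (-3, -7).
  2. Sort the remaining points by polar angle around p₀.
  3. Walk through sorted points, maintaining a stack; pop the top while the last three entries make a non-left turn (cross product ≤ 0).
  4. Final stack is the convex hull in CCW order: (-3, -7), (10, 2), (-2, 10), (-5, 8), (-9, -2).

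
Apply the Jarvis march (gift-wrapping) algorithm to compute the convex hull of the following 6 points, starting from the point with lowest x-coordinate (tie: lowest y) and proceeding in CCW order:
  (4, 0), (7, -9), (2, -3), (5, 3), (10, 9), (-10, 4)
Hull (CCW) = [(-10, 4), (7, -9), (10, 9)]

Jarvis march: at each step, from the current hull vertex p, select the next vertex q as the point such that every other point lies strictly to the left of (or on) the directed line p → q. (Equivalently: for every other point r, the cross product (q − p) × (r − p) ≥ 0.)
Starting point (lowest x, tie lowest y): (-10, 4). Wrap until returning to start. Resulting hull: (-10, 4), (7, -9), (10, 9).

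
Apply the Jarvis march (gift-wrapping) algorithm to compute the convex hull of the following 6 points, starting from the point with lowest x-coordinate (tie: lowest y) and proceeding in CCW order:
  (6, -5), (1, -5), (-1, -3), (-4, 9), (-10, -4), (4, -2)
Hull (CCW) = [(-10, -4), (1, -5), (6, -5), (4, -2), (-4, 9)]

Jarvis march: at each step, from the current hull vertex p, select the next vertex q as the point such that every other point lies strictly to the left of (or on) the directed line p → q. (Equivalently: for every other point r, the cross product (q − p) × (r − p) ≥ 0.)
Starting point (lowest x, tie lowest y): (-10, -4). Wrap until returning to start. Resulting hull: (-10, -4), (1, -5), (6, -5), (4, -2), (-4, 9).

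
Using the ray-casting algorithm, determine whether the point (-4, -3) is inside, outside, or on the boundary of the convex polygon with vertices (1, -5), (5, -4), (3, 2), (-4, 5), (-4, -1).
The point (-4, -3) lies strictly outside the polygon

Cast a horizontal ray to the right from the query point and count how many polygon edges it crosses (each edge strictly once or zero times, handled with the usual half-open convention). 
Parity of crossings → even ⇒ outside.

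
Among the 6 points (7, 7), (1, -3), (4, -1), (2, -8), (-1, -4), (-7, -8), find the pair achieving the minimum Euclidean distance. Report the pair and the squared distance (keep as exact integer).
Pair = ((1, -3), (-1, -4)); squared distance = 5

Compute all C(6, 2) = 15 pairwise squared distances (x_i − x_j)² + (y_i − y_j)². The minimum is 5, attained by the pair ((1, -3), (-1, -4)).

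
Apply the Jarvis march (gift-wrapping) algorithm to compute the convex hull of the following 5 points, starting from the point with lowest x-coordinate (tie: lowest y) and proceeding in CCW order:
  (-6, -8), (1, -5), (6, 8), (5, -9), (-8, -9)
Hull (CCW) = [(-8, -9), (5, -9), (6, 8)]

Jarvis march: at each step, from the current hull vertex p, select the next vertex q as the point such that every other point lies strictly to the left of (or on) the directed line p → q. (Equivalently: for every other point r, the cross product (q − p) × (r − p) ≥ 0.)
Starting point (lowest x, tie lowest y): (-8, -9). Wrap until returning to start. Resulting hull: (-8, -9), (5, -9), (6, 8).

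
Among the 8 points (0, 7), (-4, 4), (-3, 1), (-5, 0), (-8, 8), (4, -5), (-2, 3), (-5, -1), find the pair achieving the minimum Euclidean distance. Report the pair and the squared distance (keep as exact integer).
Pair = ((-5, 0), (-5, -1)); squared distance = 1

Compute all C(8, 2) = 28 pairwise squared distances (x_i − x_j)² + (y_i − y_j)². The minimum is 1, attained by the pair ((-5, 0), (-5, -1)).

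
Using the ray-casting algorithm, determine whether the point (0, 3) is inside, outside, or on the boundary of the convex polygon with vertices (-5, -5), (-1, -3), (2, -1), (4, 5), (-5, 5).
The point (0, 3) lies strictly inside the polygon

Cast a horizontal ray to the right from the query point and count how many polygon edges it crosses (each edge strictly once or zero times, handled with the usual half-open convention). 
Parity of crossings → odd ⇒ inside.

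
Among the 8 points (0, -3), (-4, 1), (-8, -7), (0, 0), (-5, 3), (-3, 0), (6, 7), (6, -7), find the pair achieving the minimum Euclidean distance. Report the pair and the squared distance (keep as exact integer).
Pair = ((-4, 1), (-3, 0)); squared distance = 2

Compute all C(8, 2) = 28 pairwise squared distances (x_i − x_j)² + (y_i − y_j)². The minimum is 2, attained by the pair ((-4, 1), (-3, 0)).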